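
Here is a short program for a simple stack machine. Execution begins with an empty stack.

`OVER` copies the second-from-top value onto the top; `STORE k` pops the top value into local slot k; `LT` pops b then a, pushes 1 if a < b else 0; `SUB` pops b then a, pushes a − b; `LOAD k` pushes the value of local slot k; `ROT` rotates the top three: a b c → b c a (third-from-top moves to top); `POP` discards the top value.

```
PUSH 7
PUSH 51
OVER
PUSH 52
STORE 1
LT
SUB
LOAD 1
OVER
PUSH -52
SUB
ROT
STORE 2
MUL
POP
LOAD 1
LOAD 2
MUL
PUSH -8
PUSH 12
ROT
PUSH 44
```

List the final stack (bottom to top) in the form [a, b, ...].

PUSH 7   → [7]
PUSH 51  → [7, 51]
OVER     → [7, 51, 7]
PUSH 52  → [7, 51, 7, 52]
STORE 1  → [7, 51, 7]
LT       → [7, 0]
SUB      → [7]
LOAD 1   → [7, 52]
OVER     → [7, 52, 7]
PUSH -52 → [7, 52, 7, -52]
SUB      → [7, 52, 59]
ROT      → [52, 59, 7]
STORE 2  → [52, 59]
MUL      → [3068]
POP      → []
LOAD 1   → [52]
LOAD 2   → [52, 7]
MUL      → [364]
PUSH -8  → [364, -8]
PUSH 12  → [364, -8, 12]
ROT      → [-8, 12, 364]
PUSH 44  → [-8, 12, 364, 44]

[-8, 12, 364, 44]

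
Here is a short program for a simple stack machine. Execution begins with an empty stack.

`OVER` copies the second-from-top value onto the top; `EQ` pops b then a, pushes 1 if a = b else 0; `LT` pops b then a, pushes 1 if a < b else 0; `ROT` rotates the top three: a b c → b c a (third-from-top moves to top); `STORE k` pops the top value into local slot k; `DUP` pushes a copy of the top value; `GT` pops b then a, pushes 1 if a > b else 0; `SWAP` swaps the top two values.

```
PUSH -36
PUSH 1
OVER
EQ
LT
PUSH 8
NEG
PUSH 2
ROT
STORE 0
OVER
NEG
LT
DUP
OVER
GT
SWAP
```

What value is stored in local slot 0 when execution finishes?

1

PUSH -36 : [-36]
PUSH 1   : [-36, 1]
OVER     : [-36, 1, -36]
EQ       : [-36, 0]
LT       : [1]
PUSH 8   : [1, 8]
NEG      : [1, -8]
PUSH 2   : [1, -8, 2]
ROT      : [-8, 2, 1]
STORE 0  : [-8, 2]
OVER     : [-8, 2, -8]
NEG      : [-8, 2, 8]
LT       : [-8, 1]
DUP      : [-8, 1, 1]
OVER     : [-8, 1, 1, 1]
GT       : [-8, 1, 0]
SWAP     : [-8, 0, 1]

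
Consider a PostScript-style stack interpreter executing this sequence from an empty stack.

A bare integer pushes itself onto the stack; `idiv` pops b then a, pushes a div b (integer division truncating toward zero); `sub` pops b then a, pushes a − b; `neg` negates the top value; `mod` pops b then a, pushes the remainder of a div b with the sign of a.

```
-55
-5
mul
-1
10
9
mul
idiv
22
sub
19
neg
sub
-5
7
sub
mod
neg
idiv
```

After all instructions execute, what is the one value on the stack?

91

-55  -> [-55]
-5   -> [-55, -5]
mul  -> [275]
-1   -> [275, -1]
10   -> [275, -1, 10]
9    -> [275, -1, 10, 9]
mul  -> [275, -1, 90]
idiv -> [275, 0]
22   -> [275, 0, 22]
sub  -> [275, -22]
19   -> [275, -22, 19]
neg  -> [275, -22, -19]
sub  -> [275, -3]
-5   -> [275, -3, -5]
7    -> [275, -3, -5, 7]
sub  -> [275, -3, -12]
mod  -> [275, -3]
neg  -> [275, 3]
idiv -> [91]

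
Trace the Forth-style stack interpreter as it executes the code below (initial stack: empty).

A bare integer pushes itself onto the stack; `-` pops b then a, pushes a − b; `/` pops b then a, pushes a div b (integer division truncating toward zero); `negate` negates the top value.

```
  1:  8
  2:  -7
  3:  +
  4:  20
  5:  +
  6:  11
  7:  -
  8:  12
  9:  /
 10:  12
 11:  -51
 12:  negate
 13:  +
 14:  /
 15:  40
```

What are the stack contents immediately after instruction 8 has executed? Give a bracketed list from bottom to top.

8  → 8
-7 → 8 -7
+  → 1
20 → 1 20
+  → 21
11 → 21 11
-  → 10
12 → 10 12

[10, 12]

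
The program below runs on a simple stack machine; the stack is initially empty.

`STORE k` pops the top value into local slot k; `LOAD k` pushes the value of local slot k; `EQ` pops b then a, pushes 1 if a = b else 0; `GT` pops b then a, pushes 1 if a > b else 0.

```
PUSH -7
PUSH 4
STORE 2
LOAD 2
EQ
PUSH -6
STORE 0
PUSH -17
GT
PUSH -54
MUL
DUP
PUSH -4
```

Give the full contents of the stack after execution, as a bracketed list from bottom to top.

PUSH -7  : [-7]
PUSH 4   : [-7, 4]
STORE 2  : [-7]
LOAD 2   : [-7, 4]
EQ       : [0]
PUSH -6  : [0, -6]
STORE 0  : [0]
PUSH -17 : [0, -17]
GT       : [1]
PUSH -54 : [1, -54]
MUL      : [-54]
DUP      : [-54, -54]
PUSH -4  : [-54, -54, -4]

[-54, -54, -4]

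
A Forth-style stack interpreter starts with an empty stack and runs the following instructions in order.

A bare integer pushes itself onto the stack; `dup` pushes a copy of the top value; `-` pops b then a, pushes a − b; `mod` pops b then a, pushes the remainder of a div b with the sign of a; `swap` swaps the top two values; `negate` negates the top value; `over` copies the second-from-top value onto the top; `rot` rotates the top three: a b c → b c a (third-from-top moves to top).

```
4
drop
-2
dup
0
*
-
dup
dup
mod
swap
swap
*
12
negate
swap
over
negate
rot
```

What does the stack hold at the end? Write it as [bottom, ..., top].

4      -> [4]
drop   -> []
-2     -> [-2]
dup    -> [-2, -2]
0      -> [-2, -2, 0]
*      -> [-2, 0]
-      -> [-2]
dup    -> [-2, -2]
dup    -> [-2, -2, -2]
mod    -> [-2, 0]
swap   -> [0, -2]
swap   -> [-2, 0]
*      -> [0]
12     -> [0, 12]
negate -> [0, -12]
swap   -> [-12, 0]
over   -> [-12, 0, -12]
negate -> [-12, 0, 12]
rot    -> [0, 12, -12]

[0, 12, -12]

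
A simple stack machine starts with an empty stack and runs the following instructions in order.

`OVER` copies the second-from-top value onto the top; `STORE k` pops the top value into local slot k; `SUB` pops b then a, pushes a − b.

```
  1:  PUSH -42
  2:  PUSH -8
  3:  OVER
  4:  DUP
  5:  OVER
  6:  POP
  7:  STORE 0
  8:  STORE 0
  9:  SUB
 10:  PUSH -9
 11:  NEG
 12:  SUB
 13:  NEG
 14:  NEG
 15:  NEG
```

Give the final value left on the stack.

PUSH -42 -> [-42]
PUSH -8  -> [-42, -8]
OVER     -> [-42, -8, -42]
DUP      -> [-42, -8, -42, -42]
OVER     -> [-42, -8, -42, -42, -42]
POP      -> [-42, -8, -42, -42]
STORE 0  -> [-42, -8, -42]
STORE 0  -> [-42, -8]
SUB      -> [-34]
PUSH -9  -> [-34, -9]
NEG      -> [-34, 9]
SUB      -> [-43]
NEG      -> [43]
NEG      -> [-43]
NEG      -> [43]

43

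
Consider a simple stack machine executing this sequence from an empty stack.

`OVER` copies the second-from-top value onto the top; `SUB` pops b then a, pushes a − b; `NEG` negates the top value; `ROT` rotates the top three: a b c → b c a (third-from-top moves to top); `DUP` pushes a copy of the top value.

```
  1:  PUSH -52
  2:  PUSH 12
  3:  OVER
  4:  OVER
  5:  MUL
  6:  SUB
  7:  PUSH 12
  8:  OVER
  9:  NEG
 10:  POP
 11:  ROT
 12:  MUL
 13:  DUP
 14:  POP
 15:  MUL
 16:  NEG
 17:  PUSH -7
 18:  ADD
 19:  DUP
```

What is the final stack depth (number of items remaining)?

2

PUSH -52  [-52]
PUSH 12   [-52, 12]
OVER      [-52, 12, -52]
OVER      [-52, 12, -52, 12]
MUL       [-52, 12, -624]
SUB       [-52, 636]
PUSH 12   [-52, 636, 12]
OVER      [-52, 636, 12, 636]
NEG       [-52, 636, 12, -636]
POP       [-52, 636, 12]
ROT       [636, 12, -52]
MUL       [636, -624]
DUP       [636, -624, -624]
POP       [636, -624]
MUL       [-396864]
NEG       [396864]
PUSH -7   [396864, -7]
ADD       [396857]
DUP       [396857, 396857]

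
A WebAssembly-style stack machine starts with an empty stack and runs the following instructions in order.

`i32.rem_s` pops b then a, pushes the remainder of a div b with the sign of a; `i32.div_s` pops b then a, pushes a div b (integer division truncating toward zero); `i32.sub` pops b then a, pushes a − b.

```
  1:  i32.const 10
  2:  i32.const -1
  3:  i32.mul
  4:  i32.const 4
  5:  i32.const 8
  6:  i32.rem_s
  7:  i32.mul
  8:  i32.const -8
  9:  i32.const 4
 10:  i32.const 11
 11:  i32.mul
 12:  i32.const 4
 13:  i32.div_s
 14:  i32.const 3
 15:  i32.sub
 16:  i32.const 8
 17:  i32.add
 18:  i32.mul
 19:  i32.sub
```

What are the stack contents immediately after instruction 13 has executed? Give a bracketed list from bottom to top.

[-40, -8, 11]

i32.const 10 -> [10]
i32.const -1 -> [10, -1]
i32.mul      -> [-10]
i32.const 4  -> [-10, 4]
i32.const 8  -> [-10, 4, 8]
i32.rem_s    -> [-10, 4]
i32.mul      -> [-40]
i32.const -8 -> [-40, -8]
i32.const 4  -> [-40, -8, 4]
i32.const 11 -> [-40, -8, 4, 11]
i32.mul      -> [-40, -8, 44]
i32.const 4  -> [-40, -8, 44, 4]
i32.div_s    -> [-40, -8, 11]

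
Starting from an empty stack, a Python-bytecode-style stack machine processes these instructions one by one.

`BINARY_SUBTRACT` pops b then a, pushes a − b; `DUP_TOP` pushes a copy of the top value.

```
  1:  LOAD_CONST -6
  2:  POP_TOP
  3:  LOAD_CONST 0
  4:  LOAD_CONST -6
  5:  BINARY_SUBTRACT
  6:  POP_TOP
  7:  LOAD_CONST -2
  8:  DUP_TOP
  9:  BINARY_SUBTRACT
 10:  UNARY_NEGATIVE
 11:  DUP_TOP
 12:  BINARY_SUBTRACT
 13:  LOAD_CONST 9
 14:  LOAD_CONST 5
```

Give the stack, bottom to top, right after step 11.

LOAD_CONST -6   → -6
POP_TOP         → (empty)
LOAD_CONST 0    → 0
LOAD_CONST -6   → 0 -6
BINARY_SUBTRACT → 6
POP_TOP         → (empty)
LOAD_CONST -2   → -2
DUP_TOP         → -2 -2
BINARY_SUBTRACT → 0
UNARY_NEGATIVE  → 0
DUP_TOP         → 0 0

[0, 0]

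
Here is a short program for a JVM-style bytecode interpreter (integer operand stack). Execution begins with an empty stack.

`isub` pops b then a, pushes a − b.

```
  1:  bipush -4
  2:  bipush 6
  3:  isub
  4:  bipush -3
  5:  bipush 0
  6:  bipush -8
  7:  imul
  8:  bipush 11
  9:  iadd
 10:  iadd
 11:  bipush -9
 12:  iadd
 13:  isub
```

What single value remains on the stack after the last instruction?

-9

bipush -4 : -4
bipush 6  : -4 6
isub      : -10
bipush -3 : -10 -3
bipush 0  : -10 -3 0
bipush -8 : -10 -3 0 -8
imul      : -10 -3 0
bipush 11 : -10 -3 0 11
iadd      : -10 -3 11
iadd      : -10 8
bipush -9 : -10 8 -9
iadd      : -10 -1
isub      : -9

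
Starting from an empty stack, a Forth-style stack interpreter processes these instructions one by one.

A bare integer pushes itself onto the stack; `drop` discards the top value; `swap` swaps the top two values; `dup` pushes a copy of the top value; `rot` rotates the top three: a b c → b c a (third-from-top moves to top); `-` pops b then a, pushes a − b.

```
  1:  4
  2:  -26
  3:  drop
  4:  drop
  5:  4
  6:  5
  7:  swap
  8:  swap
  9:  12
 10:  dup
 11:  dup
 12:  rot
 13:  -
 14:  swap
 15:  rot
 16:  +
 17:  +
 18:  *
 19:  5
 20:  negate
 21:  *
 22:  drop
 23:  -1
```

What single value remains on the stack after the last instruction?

-1

4      : [4]
-26    : [4, -26]
drop   : [4]
drop   : []
4      : [4]
5      : [4, 5]
swap   : [5, 4]
swap   : [4, 5]
12     : [4, 5, 12]
dup    : [4, 5, 12, 12]
dup    : [4, 5, 12, 12, 12]
rot    : [4, 5, 12, 12, 12]
-      : [4, 5, 12, 0]
swap   : [4, 5, 0, 12]
rot    : [4, 0, 12, 5]
+      : [4, 0, 17]
+      : [4, 17]
*      : [68]
5      : [68, 5]
negate : [68, -5]
*      : [-340]
drop   : []
-1     : [-1]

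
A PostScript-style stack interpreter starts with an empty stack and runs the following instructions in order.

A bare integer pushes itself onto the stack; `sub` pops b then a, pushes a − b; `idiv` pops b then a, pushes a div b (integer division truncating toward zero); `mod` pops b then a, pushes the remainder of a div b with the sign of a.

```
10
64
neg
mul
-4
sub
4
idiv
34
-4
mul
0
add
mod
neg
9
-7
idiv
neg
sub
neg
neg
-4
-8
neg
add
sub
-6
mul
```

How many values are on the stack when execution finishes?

10    [10]
64    [10, 64]
neg   [10, -64]
mul   [-640]
-4    [-640, -4]
sub   [-636]
4     [-636, 4]
idiv  [-159]
34    [-159, 34]
-4    [-159, 34, -4]
mul   [-159, -136]
0     [-159, -136, 0]
add   [-159, -136]
mod   [-23]
neg   [23]
9     [23, 9]
-7    [23, 9, -7]
idiv  [23, -1]
neg   [23, 1]
sub   [22]
neg   [-22]
neg   [22]
-4    [22, -4]
-8    [22, -4, -8]
neg   [22, -4, 8]
add   [22, 4]
sub   [18]
-6    [18, -6]
mul   [-108]

1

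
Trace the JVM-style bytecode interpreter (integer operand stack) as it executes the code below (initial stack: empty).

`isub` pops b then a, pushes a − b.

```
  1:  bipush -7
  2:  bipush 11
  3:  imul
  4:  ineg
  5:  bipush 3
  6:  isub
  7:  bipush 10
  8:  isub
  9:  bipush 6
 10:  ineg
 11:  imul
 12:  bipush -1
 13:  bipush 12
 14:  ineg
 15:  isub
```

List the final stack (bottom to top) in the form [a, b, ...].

[-384, 11]

bipush -7 : -7
bipush 11 : -7 11
imul      : -77
ineg      : 77
bipush 3  : 77 3
isub      : 74
bipush 10 : 74 10
isub      : 64
bipush 6  : 64 6
ineg      : 64 -6
imul      : -384
bipush -1 : -384 -1
bipush 12 : -384 -1 12
ineg      : -384 -1 -12
isub      : -384 11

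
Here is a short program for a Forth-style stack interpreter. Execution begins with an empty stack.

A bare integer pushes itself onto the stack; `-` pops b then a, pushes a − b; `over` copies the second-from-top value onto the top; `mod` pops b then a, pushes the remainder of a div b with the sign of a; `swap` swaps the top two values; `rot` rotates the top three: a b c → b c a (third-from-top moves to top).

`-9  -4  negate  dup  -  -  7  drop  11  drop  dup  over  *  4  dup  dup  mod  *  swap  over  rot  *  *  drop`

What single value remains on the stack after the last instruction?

-9     : [-9]
-4     : [-9, -4]
negate : [-9, 4]
dup    : [-9, 4, 4]
-      : [-9, 0]
-      : [-9]
7      : [-9, 7]
drop   : [-9]
11     : [-9, 11]
drop   : [-9]
dup    : [-9, -9]
over   : [-9, -9, -9]
*      : [-9, 81]
4      : [-9, 81, 4]
dup    : [-9, 81, 4, 4]
dup    : [-9, 81, 4, 4, 4]
mod    : [-9, 81, 4, 0]
*      : [-9, 81, 0]
swap   : [-9, 0, 81]
over   : [-9, 0, 81, 0]
rot    : [-9, 81, 0, 0]
*      : [-9, 81, 0]
*      : [-9, 0]
drop   : [-9]

-9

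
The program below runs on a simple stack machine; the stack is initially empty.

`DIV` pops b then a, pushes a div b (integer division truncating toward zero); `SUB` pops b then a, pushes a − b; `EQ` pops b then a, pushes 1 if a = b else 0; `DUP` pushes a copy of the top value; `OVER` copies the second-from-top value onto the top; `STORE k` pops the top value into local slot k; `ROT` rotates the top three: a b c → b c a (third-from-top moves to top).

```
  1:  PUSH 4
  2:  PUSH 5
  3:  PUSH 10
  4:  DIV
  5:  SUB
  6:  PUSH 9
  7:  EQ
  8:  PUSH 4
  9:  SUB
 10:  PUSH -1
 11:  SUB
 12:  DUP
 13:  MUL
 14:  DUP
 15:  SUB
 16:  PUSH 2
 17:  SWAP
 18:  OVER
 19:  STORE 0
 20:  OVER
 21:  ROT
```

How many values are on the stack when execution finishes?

3

PUSH 4   [4]
PUSH 5   [4, 5]
PUSH 10  [4, 5, 10]
DIV      [4, 0]
SUB      [4]
PUSH 9   [4, 9]
EQ       [0]
PUSH 4   [0, 4]
SUB      [-4]
PUSH -1  [-4, -1]
SUB      [-3]
DUP      [-3, -3]
MUL      [9]
DUP      [9, 9]
SUB      [0]
PUSH 2   [0, 2]
SWAP     [2, 0]
OVER     [2, 0, 2]
STORE 0  [2, 0]
OVER     [2, 0, 2]
ROT      [0, 2, 2]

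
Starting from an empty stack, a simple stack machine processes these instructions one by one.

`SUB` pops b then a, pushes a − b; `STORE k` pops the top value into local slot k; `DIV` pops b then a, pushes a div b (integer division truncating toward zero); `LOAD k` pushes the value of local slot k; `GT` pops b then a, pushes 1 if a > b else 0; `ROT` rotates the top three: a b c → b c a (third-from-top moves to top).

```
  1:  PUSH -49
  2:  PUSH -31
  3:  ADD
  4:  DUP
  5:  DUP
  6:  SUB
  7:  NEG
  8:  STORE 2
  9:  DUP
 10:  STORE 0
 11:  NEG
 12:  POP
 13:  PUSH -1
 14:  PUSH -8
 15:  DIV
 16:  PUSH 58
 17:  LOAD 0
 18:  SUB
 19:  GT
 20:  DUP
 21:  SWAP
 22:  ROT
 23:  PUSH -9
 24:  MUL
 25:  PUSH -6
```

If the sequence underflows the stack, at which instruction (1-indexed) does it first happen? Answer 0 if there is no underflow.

PUSH -49 : [-49]
PUSH -31 : [-49, -31]
ADD      : [-80]
DUP      : [-80, -80]
DUP      : [-80, -80, -80]
SUB      : [-80, 0]
NEG      : [-80, 0]
STORE 2  : [-80]
DUP      : [-80, -80]
STORE 0  : [-80]
NEG      : [80]
POP      : []
PUSH -1  : [-1]
PUSH -8  : [-1, -8]
DIV      : [0]
PUSH 58  : [0, 58]
LOAD 0   : [0, 58, -80]
SUB      : [0, 138]
GT       : [0]
DUP      : [0, 0]
SWAP     : [0, 0]
ROT  — needs 3 operands, stack has 2 → underflow

22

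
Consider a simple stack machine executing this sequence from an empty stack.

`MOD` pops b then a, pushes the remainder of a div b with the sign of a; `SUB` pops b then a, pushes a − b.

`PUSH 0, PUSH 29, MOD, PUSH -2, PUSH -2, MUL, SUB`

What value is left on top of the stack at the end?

-4

PUSH 0  -> [0]
PUSH 29 -> [0, 29]
MOD     -> [0]
PUSH -2 -> [0, -2]
PUSH -2 -> [0, -2, -2]
MUL     -> [0, 4]
SUB     -> [-4]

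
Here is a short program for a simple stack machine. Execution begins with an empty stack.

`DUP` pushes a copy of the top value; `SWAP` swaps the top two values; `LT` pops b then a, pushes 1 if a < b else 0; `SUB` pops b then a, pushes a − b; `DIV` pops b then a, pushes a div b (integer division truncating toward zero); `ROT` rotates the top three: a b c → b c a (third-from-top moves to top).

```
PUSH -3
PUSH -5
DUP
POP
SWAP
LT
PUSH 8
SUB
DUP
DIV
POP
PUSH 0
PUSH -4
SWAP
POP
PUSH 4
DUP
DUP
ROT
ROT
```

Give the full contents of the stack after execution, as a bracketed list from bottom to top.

[-4, 4, 4, 4]

PUSH -3  [-3]
PUSH -5  [-3, -5]
DUP      [-3, -5, -5]
POP      [-3, -5]
SWAP     [-5, -3]
LT       [1]
PUSH 8   [1, 8]
SUB      [-7]
DUP      [-7, -7]
DIV      [1]
POP      []
PUSH 0   [0]
PUSH -4  [0, -4]
SWAP     [-4, 0]
POP      [-4]
PUSH 4   [-4, 4]
DUP      [-4, 4, 4]
DUP      [-4, 4, 4, 4]
ROT      [-4, 4, 4, 4]
ROT      [-4, 4, 4, 4]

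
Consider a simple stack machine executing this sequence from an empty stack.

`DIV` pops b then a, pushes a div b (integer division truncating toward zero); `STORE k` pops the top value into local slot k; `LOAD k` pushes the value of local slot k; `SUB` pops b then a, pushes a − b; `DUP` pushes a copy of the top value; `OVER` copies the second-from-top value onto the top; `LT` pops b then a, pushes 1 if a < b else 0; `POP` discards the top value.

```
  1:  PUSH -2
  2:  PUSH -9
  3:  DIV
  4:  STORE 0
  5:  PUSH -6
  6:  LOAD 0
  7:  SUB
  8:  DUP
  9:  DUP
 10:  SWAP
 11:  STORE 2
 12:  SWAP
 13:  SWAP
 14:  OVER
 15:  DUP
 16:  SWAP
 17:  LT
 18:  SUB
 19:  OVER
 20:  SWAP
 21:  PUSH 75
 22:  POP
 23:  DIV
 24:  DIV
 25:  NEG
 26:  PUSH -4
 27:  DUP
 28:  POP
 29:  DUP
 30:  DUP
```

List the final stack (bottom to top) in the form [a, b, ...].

[6, -4, -4, -4]

PUSH -2 : [-2]
PUSH -9 : [-2, -9]
DIV     : [0]
STORE 0 : []
PUSH -6 : [-6]
LOAD 0  : [-6, 0]
SUB     : [-6]
DUP     : [-6, -6]
DUP     : [-6, -6, -6]
SWAP    : [-6, -6, -6]
STORE 2 : [-6, -6]
SWAP    : [-6, -6]
SWAP    : [-6, -6]
OVER    : [-6, -6, -6]
DUP     : [-6, -6, -6, -6]
SWAP    : [-6, -6, -6, -6]
LT      : [-6, -6, 0]
SUB     : [-6, -6]
OVER    : [-6, -6, -6]
SWAP    : [-6, -6, -6]
PUSH 75 : [-6, -6, -6, 75]
POP     : [-6, -6, -6]
DIV     : [-6, 1]
DIV     : [-6]
NEG     : [6]
PUSH -4 : [6, -4]
DUP     : [6, -4, -4]
POP     : [6, -4]
DUP     : [6, -4, -4]
DUP     : [6, -4, -4, -4]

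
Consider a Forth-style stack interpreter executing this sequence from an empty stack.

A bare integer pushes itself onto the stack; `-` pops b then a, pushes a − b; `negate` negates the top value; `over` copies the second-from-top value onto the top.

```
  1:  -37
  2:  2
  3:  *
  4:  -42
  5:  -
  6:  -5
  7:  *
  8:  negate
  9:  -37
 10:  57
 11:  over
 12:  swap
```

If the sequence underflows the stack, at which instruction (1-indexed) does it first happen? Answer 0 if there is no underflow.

0

-37    : -37
2      : -37 2
*      : -74
-42    : -74 -42
-      : -32
-5     : -32 -5
*      : 160
negate : -160
-37    : -160 -37
57     : -160 -37 57
over   : -160 -37 57 -37
swap   : -160 -37 -37 57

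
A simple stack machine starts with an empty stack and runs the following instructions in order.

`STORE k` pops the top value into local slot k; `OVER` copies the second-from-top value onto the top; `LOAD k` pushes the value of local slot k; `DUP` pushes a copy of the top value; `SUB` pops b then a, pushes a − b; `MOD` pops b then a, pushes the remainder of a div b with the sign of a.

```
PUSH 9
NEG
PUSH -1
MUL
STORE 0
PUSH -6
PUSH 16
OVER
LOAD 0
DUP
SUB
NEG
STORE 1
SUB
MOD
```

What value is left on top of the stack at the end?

-6

PUSH 9  -> [9]
NEG     -> [-9]
PUSH -1 -> [-9, -1]
MUL     -> [9]
STORE 0 -> []
PUSH -6 -> [-6]
PUSH 16 -> [-6, 16]
OVER    -> [-6, 16, -6]
LOAD 0  -> [-6, 16, -6, 9]
DUP     -> [-6, 16, -6, 9, 9]
SUB     -> [-6, 16, -6, 0]
NEG     -> [-6, 16, -6, 0]
STORE 1 -> [-6, 16, -6]
SUB     -> [-6, 22]
MOD     -> [-6]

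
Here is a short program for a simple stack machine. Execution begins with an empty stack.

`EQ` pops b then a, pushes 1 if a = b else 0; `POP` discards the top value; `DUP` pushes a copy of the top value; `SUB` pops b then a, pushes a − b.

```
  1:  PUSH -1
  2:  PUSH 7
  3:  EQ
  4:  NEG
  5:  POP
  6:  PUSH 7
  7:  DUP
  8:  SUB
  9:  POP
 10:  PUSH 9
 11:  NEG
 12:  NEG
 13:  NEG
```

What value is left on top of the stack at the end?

-9

PUSH -1 : [-1]
PUSH 7  : [-1, 7]
EQ      : [0]
NEG     : [0]
POP     : []
PUSH 7  : [7]
DUP     : [7, 7]
SUB     : [0]
POP     : []
PUSH 9  : [9]
NEG     : [-9]
NEG     : [9]
NEG     : [-9]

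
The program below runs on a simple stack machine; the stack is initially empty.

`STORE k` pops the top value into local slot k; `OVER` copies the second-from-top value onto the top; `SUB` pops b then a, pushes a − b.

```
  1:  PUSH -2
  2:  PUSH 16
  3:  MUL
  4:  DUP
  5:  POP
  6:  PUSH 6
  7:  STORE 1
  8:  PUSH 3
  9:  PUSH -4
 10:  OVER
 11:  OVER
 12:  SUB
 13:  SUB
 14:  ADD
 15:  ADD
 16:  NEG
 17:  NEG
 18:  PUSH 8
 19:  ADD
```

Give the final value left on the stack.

-32

PUSH -2 → -2
PUSH 16 → -2 16
MUL     → -32
DUP     → -32 -32
POP     → -32
PUSH 6  → -32 6
STORE 1 → -32
PUSH 3  → -32 3
PUSH -4 → -32 3 -4
OVER    → -32 3 -4 3
OVER    → -32 3 -4 3 -4
SUB     → -32 3 -4 7
SUB     → -32 3 -11
ADD     → -32 -8
ADD     → -40
NEG     → 40
NEG     → -40
PUSH 8  → -40 8
ADD     → -32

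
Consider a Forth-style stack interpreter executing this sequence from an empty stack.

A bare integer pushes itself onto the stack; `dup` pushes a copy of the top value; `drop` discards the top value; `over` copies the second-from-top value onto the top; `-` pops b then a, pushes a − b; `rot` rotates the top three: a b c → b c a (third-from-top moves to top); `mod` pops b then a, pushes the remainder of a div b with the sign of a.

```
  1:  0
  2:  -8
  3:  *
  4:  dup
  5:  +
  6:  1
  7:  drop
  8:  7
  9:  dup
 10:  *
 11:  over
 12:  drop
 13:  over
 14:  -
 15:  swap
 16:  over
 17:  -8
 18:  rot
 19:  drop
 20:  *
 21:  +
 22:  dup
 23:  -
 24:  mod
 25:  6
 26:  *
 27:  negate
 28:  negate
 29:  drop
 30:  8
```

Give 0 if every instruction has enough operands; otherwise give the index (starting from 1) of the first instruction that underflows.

24

0    : [0]
-8   : [0, -8]
*    : [0]
dup  : [0, 0]
+    : [0]
1    : [0, 1]
drop : [0]
7    : [0, 7]
dup  : [0, 7, 7]
*    : [0, 49]
over : [0, 49, 0]
drop : [0, 49]
over : [0, 49, 0]
-    : [0, 49]
swap : [49, 0]
over : [49, 0, 49]
-8   : [49, 0, 49, -8]
rot  : [49, 49, -8, 0]
drop : [49, 49, -8]
*    : [49, -392]
+    : [-343]
dup  : [-343, -343]
-    : [0]
mod  — needs 2 operands, stack has 1 → underflow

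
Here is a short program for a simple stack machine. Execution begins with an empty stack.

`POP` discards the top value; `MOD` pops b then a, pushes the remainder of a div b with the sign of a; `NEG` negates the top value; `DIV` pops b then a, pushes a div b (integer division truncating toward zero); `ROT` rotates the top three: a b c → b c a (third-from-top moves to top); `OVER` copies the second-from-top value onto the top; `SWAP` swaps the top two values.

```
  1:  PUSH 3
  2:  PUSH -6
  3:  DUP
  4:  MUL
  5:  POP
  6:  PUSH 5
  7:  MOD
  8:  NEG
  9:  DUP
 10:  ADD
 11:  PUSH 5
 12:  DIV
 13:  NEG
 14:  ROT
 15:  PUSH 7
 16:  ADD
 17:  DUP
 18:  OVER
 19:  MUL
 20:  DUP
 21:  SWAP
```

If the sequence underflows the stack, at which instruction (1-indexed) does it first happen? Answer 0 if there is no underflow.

14

PUSH 3  → [3]
PUSH -6 → [3, -6]
DUP     → [3, -6, -6]
MUL     → [3, 36]
POP     → [3]
PUSH 5  → [3, 5]
MOD     → [3]
NEG     → [-3]
DUP     → [-3, -3]
ADD     → [-6]
PUSH 5  → [-6, 5]
DIV     → [-1]
NEG     → [1]
ROT  — needs 3 operands, stack has 1 → underflow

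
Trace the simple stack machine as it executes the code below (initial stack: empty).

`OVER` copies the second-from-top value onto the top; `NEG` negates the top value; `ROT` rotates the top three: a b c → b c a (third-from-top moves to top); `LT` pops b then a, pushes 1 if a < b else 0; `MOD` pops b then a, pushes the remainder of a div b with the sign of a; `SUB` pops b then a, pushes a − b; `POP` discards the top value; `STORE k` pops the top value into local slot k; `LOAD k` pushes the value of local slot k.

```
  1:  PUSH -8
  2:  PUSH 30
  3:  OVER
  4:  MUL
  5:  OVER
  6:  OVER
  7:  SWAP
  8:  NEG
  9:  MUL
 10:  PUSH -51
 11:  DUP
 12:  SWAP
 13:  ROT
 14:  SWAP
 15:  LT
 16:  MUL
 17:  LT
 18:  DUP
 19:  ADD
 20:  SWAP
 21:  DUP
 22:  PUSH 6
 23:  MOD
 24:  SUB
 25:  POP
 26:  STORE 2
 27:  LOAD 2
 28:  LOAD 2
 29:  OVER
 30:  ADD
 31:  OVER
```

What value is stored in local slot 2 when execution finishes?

2

PUSH -8  -> [-8]
PUSH 30  -> [-8, 30]
OVER     -> [-8, 30, -8]
MUL      -> [-8, -240]
OVER     -> [-8, -240, -8]
OVER     -> [-8, -240, -8, -240]
SWAP     -> [-8, -240, -240, -8]
NEG      -> [-8, -240, -240, 8]
MUL      -> [-8, -240, -1920]
PUSH -51 -> [-8, -240, -1920, -51]
DUP      -> [-8, -240, -1920, -51, -51]
SWAP     -> [-8, -240, -1920, -51, -51]
ROT      -> [-8, -240, -51, -51, -1920]
SWAP     -> [-8, -240, -51, -1920, -51]
LT       -> [-8, -240, -51, 1]
MUL      -> [-8, -240, -51]
LT       -> [-8, 1]
DUP      -> [-8, 1, 1]
ADD      -> [-8, 2]
SWAP     -> [2, -8]
DUP      -> [2, -8, -8]
PUSH 6   -> [2, -8, -8, 6]
MOD      -> [2, -8, -2]
SUB      -> [2, -6]
POP      -> [2]
STORE 2  -> []
LOAD 2   -> [2]
LOAD 2   -> [2, 2]
OVER     -> [2, 2, 2]
ADD      -> [2, 4]
OVER     -> [2, 4, 2]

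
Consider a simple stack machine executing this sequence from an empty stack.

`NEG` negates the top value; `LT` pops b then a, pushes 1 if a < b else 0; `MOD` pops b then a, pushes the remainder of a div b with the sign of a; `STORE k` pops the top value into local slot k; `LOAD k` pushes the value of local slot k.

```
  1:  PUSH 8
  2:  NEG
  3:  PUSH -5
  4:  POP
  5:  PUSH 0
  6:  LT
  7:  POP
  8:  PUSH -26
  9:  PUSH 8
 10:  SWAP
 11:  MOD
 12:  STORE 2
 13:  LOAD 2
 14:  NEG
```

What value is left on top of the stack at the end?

PUSH 8   -> 8
NEG      -> -8
PUSH -5  -> -8 -5
POP      -> -8
PUSH 0   -> -8 0
LT       -> 1
POP      -> (empty)
PUSH -26 -> -26
PUSH 8   -> -26 8
SWAP     -> 8 -26
MOD      -> 8
STORE 2  -> (empty)
LOAD 2   -> 8
NEG      -> -8

-8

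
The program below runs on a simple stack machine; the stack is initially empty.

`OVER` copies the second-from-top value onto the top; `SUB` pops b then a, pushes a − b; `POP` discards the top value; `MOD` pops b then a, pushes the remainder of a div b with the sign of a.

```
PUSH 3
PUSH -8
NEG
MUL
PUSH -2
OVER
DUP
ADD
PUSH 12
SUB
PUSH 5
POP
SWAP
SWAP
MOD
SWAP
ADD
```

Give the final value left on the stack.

PUSH 3  → 3
PUSH -8 → 3 -8
NEG     → 3 8
MUL     → 24
PUSH -2 → 24 -2
OVER    → 24 -2 24
DUP     → 24 -2 24 24
ADD     → 24 -2 48
PUSH 12 → 24 -2 48 12
SUB     → 24 -2 36
PUSH 5  → 24 -2 36 5
POP     → 24 -2 36
SWAP    → 24 36 -2
SWAP    → 24 -2 36
MOD     → 24 -2
SWAP    → -2 24
ADD     → 22

22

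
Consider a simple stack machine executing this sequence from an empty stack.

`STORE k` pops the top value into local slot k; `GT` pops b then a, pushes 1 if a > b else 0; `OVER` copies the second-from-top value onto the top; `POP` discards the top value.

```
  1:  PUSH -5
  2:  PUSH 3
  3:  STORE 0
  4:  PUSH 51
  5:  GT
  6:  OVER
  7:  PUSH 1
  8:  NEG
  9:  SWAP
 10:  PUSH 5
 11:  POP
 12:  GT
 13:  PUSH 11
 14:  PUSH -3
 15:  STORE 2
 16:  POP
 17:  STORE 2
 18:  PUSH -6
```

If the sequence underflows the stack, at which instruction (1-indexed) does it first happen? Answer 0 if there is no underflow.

6

PUSH -5 → [-5]
PUSH 3  → [-5, 3]
STORE 0 → [-5]
PUSH 51 → [-5, 51]
GT      → [0]
OVER  — needs 2 operands, stack has 1 → underflow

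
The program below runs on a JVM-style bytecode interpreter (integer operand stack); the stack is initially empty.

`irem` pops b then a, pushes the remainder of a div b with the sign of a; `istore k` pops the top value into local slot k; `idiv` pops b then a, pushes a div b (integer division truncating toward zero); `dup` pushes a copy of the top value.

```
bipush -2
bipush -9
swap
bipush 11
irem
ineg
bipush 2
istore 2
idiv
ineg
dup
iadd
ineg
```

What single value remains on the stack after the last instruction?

bipush -2 -> [-2]
bipush -9 -> [-2, -9]
swap      -> [-9, -2]
bipush 11 -> [-9, -2, 11]
irem      -> [-9, -2]
ineg      -> [-9, 2]
bipush 2  -> [-9, 2, 2]
istore 2  -> [-9, 2]
idiv      -> [-4]
ineg      -> [4]
dup       -> [4, 4]
iadd      -> [8]
ineg      -> [-8]

-8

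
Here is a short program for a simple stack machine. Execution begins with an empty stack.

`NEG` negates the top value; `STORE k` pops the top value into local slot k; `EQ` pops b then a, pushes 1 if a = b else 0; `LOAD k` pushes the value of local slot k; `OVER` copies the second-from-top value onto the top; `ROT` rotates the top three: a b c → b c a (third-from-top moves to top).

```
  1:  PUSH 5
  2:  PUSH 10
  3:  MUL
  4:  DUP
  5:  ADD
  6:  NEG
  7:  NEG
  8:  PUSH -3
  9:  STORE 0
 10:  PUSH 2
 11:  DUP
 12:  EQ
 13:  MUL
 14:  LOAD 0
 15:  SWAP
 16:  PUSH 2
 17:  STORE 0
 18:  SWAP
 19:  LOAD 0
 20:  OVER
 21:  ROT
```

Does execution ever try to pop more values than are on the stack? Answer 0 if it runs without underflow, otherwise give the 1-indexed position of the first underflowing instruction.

0

PUSH 5  -> 5
PUSH 10 -> 5 10
MUL     -> 50
DUP     -> 50 50
ADD     -> 100
NEG     -> -100
NEG     -> 100
PUSH -3 -> 100 -3
STORE 0 -> 100
PUSH 2  -> 100 2
DUP     -> 100 2 2
EQ      -> 100 1
MUL     -> 100
LOAD 0  -> 100 -3
SWAP    -> -3 100
PUSH 2  -> -3 100 2
STORE 0 -> -3 100
SWAP    -> 100 -3
LOAD 0  -> 100 -3 2
OVER    -> 100 -3 2 -3
ROT     -> 100 2 -3 -3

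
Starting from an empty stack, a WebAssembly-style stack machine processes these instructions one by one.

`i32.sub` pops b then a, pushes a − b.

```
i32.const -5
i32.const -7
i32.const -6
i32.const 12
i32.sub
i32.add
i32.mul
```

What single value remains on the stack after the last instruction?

125

i32.const -5 : [-5]
i32.const -7 : [-5, -7]
i32.const -6 : [-5, -7, -6]
i32.const 12 : [-5, -7, -6, 12]
i32.sub      : [-5, -7, -18]
i32.add      : [-5, -25]
i32.mul      : [125]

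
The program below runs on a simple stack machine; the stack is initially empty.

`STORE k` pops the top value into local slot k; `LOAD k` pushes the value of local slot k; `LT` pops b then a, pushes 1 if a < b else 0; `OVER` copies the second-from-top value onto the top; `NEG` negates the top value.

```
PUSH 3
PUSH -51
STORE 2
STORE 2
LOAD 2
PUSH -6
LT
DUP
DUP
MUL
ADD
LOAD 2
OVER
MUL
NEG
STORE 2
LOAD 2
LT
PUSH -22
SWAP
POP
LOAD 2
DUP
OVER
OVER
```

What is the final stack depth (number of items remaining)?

5

PUSH 3    3
PUSH -51  3 -51
STORE 2   3
STORE 2   (empty)
LOAD 2    3
PUSH -6   3 -6
LT        0
DUP       0 0
DUP       0 0 0
MUL       0 0
ADD       0
LOAD 2    0 3
OVER      0 3 0
MUL       0 0
NEG       0 0
STORE 2   0
LOAD 2    0 0
LT        0
PUSH -22  0 -22
SWAP      -22 0
POP       -22
LOAD 2    -22 0
DUP       -22 0 0
OVER      -22 0 0 0
OVER      -22 0 0 0 0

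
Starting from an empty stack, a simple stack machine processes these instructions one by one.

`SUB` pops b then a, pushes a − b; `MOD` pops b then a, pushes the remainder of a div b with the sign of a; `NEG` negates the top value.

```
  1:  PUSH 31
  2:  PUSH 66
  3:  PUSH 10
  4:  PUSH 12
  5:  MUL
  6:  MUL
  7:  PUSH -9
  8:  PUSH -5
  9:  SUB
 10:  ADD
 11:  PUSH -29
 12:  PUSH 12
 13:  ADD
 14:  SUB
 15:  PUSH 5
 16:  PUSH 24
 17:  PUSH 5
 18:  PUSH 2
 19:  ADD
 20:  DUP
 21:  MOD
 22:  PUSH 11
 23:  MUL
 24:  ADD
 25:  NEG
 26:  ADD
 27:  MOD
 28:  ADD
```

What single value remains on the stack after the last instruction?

PUSH 31   31
PUSH 66   31 66
PUSH 10   31 66 10
PUSH 12   31 66 10 12
MUL       31 66 120
MUL       31 7920
PUSH -9   31 7920 -9
PUSH -5   31 7920 -9 -5
SUB       31 7920 -4
ADD       31 7916
PUSH -29  31 7916 -29
PUSH 12   31 7916 -29 12
ADD       31 7916 -17
SUB       31 7933
PUSH 5    31 7933 5
PUSH 24   31 7933 5 24
PUSH 5    31 7933 5 24 5
PUSH 2    31 7933 5 24 5 2
ADD       31 7933 5 24 7
DUP       31 7933 5 24 7 7
MOD       31 7933 5 24 0
PUSH 11   31 7933 5 24 0 11
MUL       31 7933 5 24 0
ADD       31 7933 5 24
NEG       31 7933 5 -24
ADD       31 7933 -19
MOD       31 10
ADD       41

41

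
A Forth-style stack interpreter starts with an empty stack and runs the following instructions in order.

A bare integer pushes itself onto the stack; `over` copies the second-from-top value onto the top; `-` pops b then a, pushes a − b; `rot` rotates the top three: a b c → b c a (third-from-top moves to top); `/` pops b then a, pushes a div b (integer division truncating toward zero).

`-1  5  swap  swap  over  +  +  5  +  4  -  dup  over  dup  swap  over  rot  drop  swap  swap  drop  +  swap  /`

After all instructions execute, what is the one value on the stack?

2

-1   → -1
5    → -1 5
swap → 5 -1
swap → -1 5
over → -1 5 -1
+    → -1 4
+    → 3
5    → 3 5
+    → 8
4    → 8 4
-    → 4
dup  → 4 4
over → 4 4 4
dup  → 4 4 4 4
swap → 4 4 4 4
over → 4 4 4 4 4
rot  → 4 4 4 4 4
drop → 4 4 4 4
swap → 4 4 4 4
swap → 4 4 4 4
drop → 4 4 4
+    → 4 8
swap → 8 4
/    → 2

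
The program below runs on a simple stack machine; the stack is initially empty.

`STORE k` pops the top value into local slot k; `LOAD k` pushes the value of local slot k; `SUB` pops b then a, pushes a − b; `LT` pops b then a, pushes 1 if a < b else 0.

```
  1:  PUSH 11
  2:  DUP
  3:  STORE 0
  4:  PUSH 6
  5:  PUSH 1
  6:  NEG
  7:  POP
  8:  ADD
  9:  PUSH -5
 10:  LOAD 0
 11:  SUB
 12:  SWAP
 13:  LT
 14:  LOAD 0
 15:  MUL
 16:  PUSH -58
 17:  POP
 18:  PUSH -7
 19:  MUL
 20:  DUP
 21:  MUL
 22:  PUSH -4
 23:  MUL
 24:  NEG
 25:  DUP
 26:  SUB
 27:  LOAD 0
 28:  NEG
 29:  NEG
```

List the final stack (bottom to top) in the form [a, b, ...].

PUSH 11  : [11]
DUP      : [11, 11]
STORE 0  : [11]
PUSH 6   : [11, 6]
PUSH 1   : [11, 6, 1]
NEG      : [11, 6, -1]
POP      : [11, 6]
ADD      : [17]
PUSH -5  : [17, -5]
LOAD 0   : [17, -5, 11]
SUB      : [17, -16]
SWAP     : [-16, 17]
LT       : [1]
LOAD 0   : [1, 11]
MUL      : [11]
PUSH -58 : [11, -58]
POP      : [11]
PUSH -7  : [11, -7]
MUL      : [-77]
DUP      : [-77, -77]
MUL      : [5929]
PUSH -4  : [5929, -4]
MUL      : [-23716]
NEG      : [23716]
DUP      : [23716, 23716]
SUB      : [0]
LOAD 0   : [0, 11]
NEG      : [0, -11]
NEG      : [0, 11]

[0, 11]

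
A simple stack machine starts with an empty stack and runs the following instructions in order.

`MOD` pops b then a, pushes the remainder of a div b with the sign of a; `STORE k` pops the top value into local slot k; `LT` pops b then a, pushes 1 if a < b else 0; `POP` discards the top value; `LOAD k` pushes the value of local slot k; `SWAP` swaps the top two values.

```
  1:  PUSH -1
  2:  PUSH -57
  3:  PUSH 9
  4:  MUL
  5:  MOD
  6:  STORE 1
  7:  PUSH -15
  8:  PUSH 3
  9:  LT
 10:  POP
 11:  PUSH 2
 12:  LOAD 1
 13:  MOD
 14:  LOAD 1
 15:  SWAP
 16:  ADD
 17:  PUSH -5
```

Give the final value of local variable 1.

PUSH -1  → [-1]
PUSH -57 → [-1, -57]
PUSH 9   → [-1, -57, 9]
MUL      → [-1, -513]
MOD      → [-1]
STORE 1  → []
PUSH -15 → [-15]
PUSH 3   → [-15, 3]
LT       → [1]
POP      → []
PUSH 2   → [2]
LOAD 1   → [2, -1]
MOD      → [0]
LOAD 1   → [0, -1]
SWAP     → [-1, 0]
ADD      → [-1]
PUSH -5  → [-1, -5]

-1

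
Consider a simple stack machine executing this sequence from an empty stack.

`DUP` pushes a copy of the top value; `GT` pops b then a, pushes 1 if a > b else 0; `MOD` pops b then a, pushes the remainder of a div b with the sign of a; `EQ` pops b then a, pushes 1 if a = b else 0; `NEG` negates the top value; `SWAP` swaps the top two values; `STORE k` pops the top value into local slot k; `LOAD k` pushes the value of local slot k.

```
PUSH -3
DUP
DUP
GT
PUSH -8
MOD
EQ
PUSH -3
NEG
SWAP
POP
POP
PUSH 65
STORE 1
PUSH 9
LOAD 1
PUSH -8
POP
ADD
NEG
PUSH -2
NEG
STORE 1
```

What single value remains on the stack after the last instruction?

PUSH -3 : [-3]
DUP     : [-3, -3]
DUP     : [-3, -3, -3]
GT      : [-3, 0]
PUSH -8 : [-3, 0, -8]
MOD     : [-3, 0]
EQ      : [0]
PUSH -3 : [0, -3]
NEG     : [0, 3]
SWAP    : [3, 0]
POP     : [3]
POP     : []
PUSH 65 : [65]
STORE 1 : []
PUSH 9  : [9]
LOAD 1  : [9, 65]
PUSH -8 : [9, 65, -8]
POP     : [9, 65]
ADD     : [74]
NEG     : [-74]
PUSH -2 : [-74, -2]
NEG     : [-74, 2]
STORE 1 : [-74]

-74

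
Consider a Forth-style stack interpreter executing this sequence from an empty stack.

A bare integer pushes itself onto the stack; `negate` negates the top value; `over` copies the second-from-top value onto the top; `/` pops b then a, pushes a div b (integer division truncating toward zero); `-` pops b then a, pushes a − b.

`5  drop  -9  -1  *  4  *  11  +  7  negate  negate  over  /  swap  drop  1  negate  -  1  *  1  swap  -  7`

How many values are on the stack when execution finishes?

5      : 5
drop   : (empty)
-9     : -9
-1     : -9 -1
*      : 9
4      : 9 4
*      : 36
11     : 36 11
+      : 47
7      : 47 7
negate : 47 -7
negate : 47 7
over   : 47 7 47
/      : 47 0
swap   : 0 47
drop   : 0
1      : 0 1
negate : 0 -1
-      : 1
1      : 1 1
*      : 1
1      : 1 1
swap   : 1 1
-      : 0
7      : 0 7

2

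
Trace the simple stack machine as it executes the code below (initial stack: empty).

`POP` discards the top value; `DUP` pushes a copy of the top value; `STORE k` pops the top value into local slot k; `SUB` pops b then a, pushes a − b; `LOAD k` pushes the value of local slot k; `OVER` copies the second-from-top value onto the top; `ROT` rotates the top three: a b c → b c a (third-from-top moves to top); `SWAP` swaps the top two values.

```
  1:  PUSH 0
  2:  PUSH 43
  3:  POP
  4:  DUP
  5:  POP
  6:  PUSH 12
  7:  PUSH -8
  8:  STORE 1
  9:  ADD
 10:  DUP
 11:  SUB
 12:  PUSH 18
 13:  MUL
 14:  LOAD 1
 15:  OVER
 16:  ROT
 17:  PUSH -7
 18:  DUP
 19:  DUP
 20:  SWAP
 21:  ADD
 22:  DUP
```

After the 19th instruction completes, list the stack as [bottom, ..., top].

PUSH 0  -> [0]
PUSH 43 -> [0, 43]
POP     -> [0]
DUP     -> [0, 0]
POP     -> [0]
PUSH 12 -> [0, 12]
PUSH -8 -> [0, 12, -8]
STORE 1 -> [0, 12]
ADD     -> [12]
DUP     -> [12, 12]
SUB     -> [0]
PUSH 18 -> [0, 18]
MUL     -> [0]
LOAD 1  -> [0, -8]
OVER    -> [0, -8, 0]
ROT     -> [-8, 0, 0]
PUSH -7 -> [-8, 0, 0, -7]
DUP     -> [-8, 0, 0, -7, -7]
DUP     -> [-8, 0, 0, -7, -7, -7]

[-8, 0, 0, -7, -7, -7]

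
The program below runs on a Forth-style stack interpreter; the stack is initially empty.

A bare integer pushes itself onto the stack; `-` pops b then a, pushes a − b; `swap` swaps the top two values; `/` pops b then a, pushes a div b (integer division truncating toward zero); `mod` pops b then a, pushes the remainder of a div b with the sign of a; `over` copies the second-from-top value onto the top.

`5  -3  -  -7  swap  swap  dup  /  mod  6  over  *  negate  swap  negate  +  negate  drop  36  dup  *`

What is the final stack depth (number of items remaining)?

5       5
-3      5 -3
-       8
-7      8 -7
swap    -7 8
swap    8 -7
dup     8 -7 -7
/       8 1
mod     0
6       0 6
over    0 6 0
*       0 0
negate  0 0
swap    0 0
negate  0 0
+       0
negate  0
drop    (empty)
36      36
dup     36 36
*       1296

1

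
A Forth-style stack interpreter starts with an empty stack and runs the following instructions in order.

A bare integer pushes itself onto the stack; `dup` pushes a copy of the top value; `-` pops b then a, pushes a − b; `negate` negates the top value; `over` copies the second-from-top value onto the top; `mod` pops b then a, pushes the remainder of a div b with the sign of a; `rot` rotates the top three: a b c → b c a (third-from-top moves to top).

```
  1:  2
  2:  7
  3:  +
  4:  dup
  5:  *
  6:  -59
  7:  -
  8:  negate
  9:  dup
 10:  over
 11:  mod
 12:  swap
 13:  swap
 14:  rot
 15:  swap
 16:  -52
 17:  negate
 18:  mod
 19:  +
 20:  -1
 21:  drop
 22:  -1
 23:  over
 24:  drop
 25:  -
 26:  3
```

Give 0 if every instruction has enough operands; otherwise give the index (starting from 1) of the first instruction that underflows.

14

2       2
7       2 7
+       9
dup     9 9
*       81
-59     81 -59
-       140
negate  -140
dup     -140 -140
over    -140 -140 -140
mod     -140 0
swap    0 -140
swap    -140 0
rot  — needs 3 operands, stack has 2 → underflow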